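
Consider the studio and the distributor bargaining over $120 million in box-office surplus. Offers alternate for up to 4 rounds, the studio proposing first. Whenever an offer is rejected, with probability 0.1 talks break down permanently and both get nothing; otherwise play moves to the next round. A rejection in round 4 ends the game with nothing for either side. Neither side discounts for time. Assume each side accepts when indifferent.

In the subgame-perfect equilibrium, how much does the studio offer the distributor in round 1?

By backward induction:
Round 4 (the distributor proposes): rejection yields 0 for the studio; the distributor offers 0 and keeps 120.
Round 3 (the studio proposes): rejecting gives the distributor an expected 0.9 × 120 = 108, so the studio offers 108, keeping 12.
Round 2 (the distributor proposes): rejecting gives the studio an expected 0.9 × 12 = 10.8; the distributor offers that and keeps 109.2.
Round 1 (the studio proposes): rejecting gives the distributor an expected 0.9 × 109.2 = 98.28. The studio offers 98.28 and keeps 120 − 98.28 = 21.72.

98.28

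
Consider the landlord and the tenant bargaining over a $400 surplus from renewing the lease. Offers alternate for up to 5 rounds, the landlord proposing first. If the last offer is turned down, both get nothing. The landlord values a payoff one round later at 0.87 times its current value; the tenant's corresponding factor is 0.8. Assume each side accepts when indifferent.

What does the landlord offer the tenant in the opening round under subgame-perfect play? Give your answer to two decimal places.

70.55

Solve by backward induction from round 5.
Round 5 (the landlord proposes): rejection yields 0 for the tenant; the landlord offers 0 and keeps 400.
Round 4 (the tenant proposes): the landlord can get 400 next round, worth 0.87 × 400 = 348 now, so the tenant offers 348, keeping 52.
Round 3 (the landlord proposes): the tenant can get 52 next round, worth 0.8 × 52 = 41.6 now. The landlord offers 41.6 and keeps 400 − 41.6 = 358.4.
Round 2 (the tenant proposes): the landlord can get 358.4 next round, worth 0.87 × 358.4 = 311.808 now; the tenant offers that and keeps 88.192.
Round 1 (the landlord proposes): the tenant can get 88.192 next round, worth 0.8 × 88.192 = 70.5536 now, so the landlord offers 70.5536, keeping 329.4464.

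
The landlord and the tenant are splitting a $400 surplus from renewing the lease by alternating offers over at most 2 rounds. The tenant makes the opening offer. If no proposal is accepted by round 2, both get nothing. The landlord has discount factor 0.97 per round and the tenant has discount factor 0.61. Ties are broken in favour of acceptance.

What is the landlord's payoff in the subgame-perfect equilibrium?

388

Round 2 (the landlord proposes): the tenant will accept anything ≥ 0, so the landlord offers 0 and keeps 400.
Round 1 (the tenant proposes): the landlord can get 400 next round, worth 0.97 × 400 = 388 now, so the tenant offers 388, keeping 12.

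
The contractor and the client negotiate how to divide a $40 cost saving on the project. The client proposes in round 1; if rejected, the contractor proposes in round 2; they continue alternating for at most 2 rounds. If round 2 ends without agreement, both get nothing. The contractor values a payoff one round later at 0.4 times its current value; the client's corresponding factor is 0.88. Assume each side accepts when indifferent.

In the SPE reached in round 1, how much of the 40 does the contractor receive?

16

Solve by backward induction from round 2.
Round 2 (the contractor proposes): rejection yields 0 for the client; the contractor offers 0 and keeps 40.
Round 1 (the client proposes): the contractor can get 40 next round, worth 0.4 × 40 = 16 now. The client offers 16 and keeps 40 − 16 = 24.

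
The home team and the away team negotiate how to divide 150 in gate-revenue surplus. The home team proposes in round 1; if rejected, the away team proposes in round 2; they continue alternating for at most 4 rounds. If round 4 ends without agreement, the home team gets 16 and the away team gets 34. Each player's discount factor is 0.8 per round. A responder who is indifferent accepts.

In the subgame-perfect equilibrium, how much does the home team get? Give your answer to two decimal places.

Round 4 (the away team proposes): the home team gets 16 if talks fail, so the away team offers 16 and keeps 134.
Round 3 (the home team proposes): the away team can get 134 next round, worth 0.8 × 134 = 107.2 now. The home team offers 107.2 and keeps 150 − 107.2 = 42.8.
Round 2 (the away team proposes): the home team can get 42.8 next round, worth 0.8 × 42.8 = 34.24 now. The away team offers 34.24 and keeps 150 − 34.24 = 115.76.
Round 1 (the home team proposes): the away team can get 115.76 next round, worth 0.8 × 115.76 = 92.608 now, so the home team offers 92.608, keeping 57.392.

57.39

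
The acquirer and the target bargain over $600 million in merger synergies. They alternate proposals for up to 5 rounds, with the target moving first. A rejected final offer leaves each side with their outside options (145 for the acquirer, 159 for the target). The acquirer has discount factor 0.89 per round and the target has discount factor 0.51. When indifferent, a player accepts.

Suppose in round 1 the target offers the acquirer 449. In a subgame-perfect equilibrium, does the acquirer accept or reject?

Round 5 (the target proposes): the acquirer gets 145 if talks fail, so the target offers 145 and keeps 455.
Round 4 (the acquirer proposes): the target can get 455 next round, worth 0.51 × 455 = 232.05 now. The acquirer offers 232.05 and keeps 600 − 232.05 = 367.95.
Round 3 (the target proposes): the acquirer can get 367.95 next round, worth 0.89 × 367.95 = 327.4755 now. The target offers 327.4755 and keeps 600 − 327.4755 = 272.5245.
Round 2 (the acquirer proposes): the target can get 272.5245 next round, worth 0.51 × 272.5245 = 138.987495 now, so the acquirer offers 138.987495, keeping 461.012505.
So by rejecting in round 1, the acquirer gets 461.012505 next round, worth 0.89 × 461.012505 = 410.30112945 now.
Offer 449 ≥ 410.30112945, so the acquirer accepts.

Accept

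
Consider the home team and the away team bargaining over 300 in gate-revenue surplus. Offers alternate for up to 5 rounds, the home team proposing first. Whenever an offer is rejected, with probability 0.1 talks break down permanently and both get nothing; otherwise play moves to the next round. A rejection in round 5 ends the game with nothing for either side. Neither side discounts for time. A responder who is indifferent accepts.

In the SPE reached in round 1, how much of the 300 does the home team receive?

Round 5 (the home team proposes): the away team will accept anything ≥ 0, so the home team offers 0 and keeps 300.
Round 4 (the away team proposes): rejecting gives the home team an expected 0.9 × 300 = 270; the away team offers that and keeps 30.
Round 3 (the home team proposes): rejecting gives the away team an expected 0.9 × 30 = 27. The home team offers 27 and keeps 300 − 27 = 273.
Round 2 (the away team proposes): rejecting gives the home team an expected 0.9 × 273 = 245.7; the away team offers that and keeps 54.3.
Round 1 (the home team proposes): rejecting gives the away team an expected 0.9 × 54.3 = 48.87; the home team offers that and keeps 251.13.

251.13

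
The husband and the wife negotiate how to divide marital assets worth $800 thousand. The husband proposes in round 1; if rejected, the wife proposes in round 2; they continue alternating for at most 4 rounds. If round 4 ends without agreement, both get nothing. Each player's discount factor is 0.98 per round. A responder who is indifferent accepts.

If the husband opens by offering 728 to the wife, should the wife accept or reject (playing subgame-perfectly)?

Work out the wife's continuation value if the offer is rejected.
Round 4 (the wife proposes): the husband will accept anything ≥ 0, so the wife offers 0 and keeps 800.
Round 3 (the husband proposes): the wife can get 800 next round, worth 0.98 × 800 = 784 now, so the husband offers 784, keeping 16.
Round 2 (the wife proposes): the husband can get 16 next round, worth 0.98 × 16 = 15.68 now; the wife offers that and keeps 784.32.
So by rejecting in round 1, the wife gets 784.32 next round, worth 0.98 × 784.32 = 768.6336 now.
Offer 728 < 768.6336, so the wife rejects.

Reject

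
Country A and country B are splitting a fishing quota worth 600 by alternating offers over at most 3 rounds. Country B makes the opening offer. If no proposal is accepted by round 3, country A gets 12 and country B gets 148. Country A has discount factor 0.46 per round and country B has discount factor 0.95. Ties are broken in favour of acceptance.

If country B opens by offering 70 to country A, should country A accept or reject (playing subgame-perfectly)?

Accept

Round 3 (country B proposes): country A gets 12 if talks fail, so country B offers 12 and keeps 588.
Round 2 (country A proposes): country B can get 588 next round, worth 0.95 × 588 = 558.6 now; country A offers that and keeps 41.4.
So by rejecting in round 1, country A gets 41.4 next round, worth 0.46 × 41.4 = 19.044 now.
Offer 70 ≥ 19.044, so country A accepts.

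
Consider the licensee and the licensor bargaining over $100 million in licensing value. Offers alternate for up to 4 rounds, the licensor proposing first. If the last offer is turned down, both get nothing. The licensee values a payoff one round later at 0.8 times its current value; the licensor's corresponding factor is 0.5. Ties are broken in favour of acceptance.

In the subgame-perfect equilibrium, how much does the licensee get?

Work backward from the last round.
Round 4 (the licensee proposes): the licensor will accept anything ≥ 0, so the licensee offers 0 and keeps 100.
Round 3 (the licensor proposes): the licensee can get 100 next round, worth 0.8 × 100 = 80 now. The licensor offers 80 and keeps 100 − 80 = 20.
Round 2 (the licensee proposes): the licensor can get 20 next round, worth 0.5 × 20 = 10 now, so the licensee offers 10, keeping 90.
Round 1 (the licensor proposes): the licensee can get 90 next round, worth 0.8 × 90 = 72 now, so the licensor offers 72, keeping 28.

72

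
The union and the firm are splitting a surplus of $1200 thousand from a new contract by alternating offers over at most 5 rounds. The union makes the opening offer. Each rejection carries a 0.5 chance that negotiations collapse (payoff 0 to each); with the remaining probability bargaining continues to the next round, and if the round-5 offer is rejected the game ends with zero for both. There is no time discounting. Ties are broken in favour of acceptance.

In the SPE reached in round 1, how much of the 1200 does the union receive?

825

Round 5 (the union proposes): the firm will accept anything ≥ 0, so the union offers 0 and keeps 1200.
Round 4 (the firm proposes): rejecting gives the union an expected 0.5 × 1200 = 600. The firm offers 600 and keeps 1200 − 600 = 600.
Round 3 (the union proposes): rejecting gives the firm an expected 0.5 × 600 = 300. The union offers 300 and keeps 1200 − 300 = 900.
Round 2 (the firm proposes): rejecting gives the union an expected 0.5 × 900 = 450, so the firm offers 450, keeping 750.
Round 1 (the union proposes): rejecting gives the firm an expected 0.5 × 750 = 375. The union offers 375 and keeps 1200 − 375 = 825.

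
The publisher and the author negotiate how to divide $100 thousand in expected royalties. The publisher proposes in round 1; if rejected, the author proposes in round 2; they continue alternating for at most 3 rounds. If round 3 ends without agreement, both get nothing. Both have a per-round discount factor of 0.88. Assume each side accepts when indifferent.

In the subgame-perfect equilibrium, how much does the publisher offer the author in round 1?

Round 3 (the publisher proposes): rejection yields 0 for the author; the publisher offers 0 and keeps 100.
Round 2 (the author proposes): the publisher can get 100 next round, worth 0.88 × 100 = 88 now. The author offers 88 and keeps 100 − 88 = 12.
Round 1 (the publisher proposes): the author can get 12 next round, worth 0.88 × 12 = 10.56 now; the publisher offers that and keeps 89.44.

10.56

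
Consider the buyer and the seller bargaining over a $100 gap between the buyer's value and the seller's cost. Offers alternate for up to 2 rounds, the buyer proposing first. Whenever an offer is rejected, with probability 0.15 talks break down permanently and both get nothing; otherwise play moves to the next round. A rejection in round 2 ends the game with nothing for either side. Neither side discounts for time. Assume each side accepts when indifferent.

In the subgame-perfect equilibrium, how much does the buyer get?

Round 2 (the seller proposes): rejection yields 0 for the buyer; the seller offers 0 and keeps 100.
Round 1 (the buyer proposes): rejecting gives the seller an expected 0.85 × 100 = 85; the buyer offers that and keeps 15.

15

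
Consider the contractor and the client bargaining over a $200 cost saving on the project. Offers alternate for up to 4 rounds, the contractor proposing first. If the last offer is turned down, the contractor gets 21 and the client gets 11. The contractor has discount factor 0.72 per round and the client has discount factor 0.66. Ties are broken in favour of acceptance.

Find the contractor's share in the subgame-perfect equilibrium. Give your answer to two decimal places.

Solve by backward induction from round 4.
Round 4 (the client proposes): the contractor gets 21 if talks fail, so the client offers 21 and keeps 179.
Round 3 (the contractor proposes): the client can get 179 next round, worth 0.66 × 179 = 118.14 now, so the contractor offers 118.14, keeping 81.86.
Round 2 (the client proposes): the contractor can get 81.86 next round, worth 0.72 × 81.86 = 58.9392 now. The client offers 58.9392 and keeps 200 − 58.9392 = 141.0608.
Round 1 (the contractor proposes): the client can get 141.0608 next round, worth 0.66 × 141.0608 = 93.100128 now. The contractor offers 93.100128 and keeps 200 − 93.100128 = 106.899872.

106.90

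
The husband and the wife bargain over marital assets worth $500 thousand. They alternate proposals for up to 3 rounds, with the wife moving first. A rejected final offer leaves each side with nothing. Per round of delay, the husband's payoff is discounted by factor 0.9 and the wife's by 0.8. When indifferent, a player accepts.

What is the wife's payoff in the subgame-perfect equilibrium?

410

Round 3 (the wife proposes): rejection yields 0 for the husband; the wife offers 0 and keeps 500.
Round 2 (the husband proposes): the wife can get 500 next round, worth 0.8 × 500 = 400 now, so the husband offers 400, keeping 100.
Round 1 (the wife proposes): the husband can get 100 next round, worth 0.9 × 100 = 90 now; the wife offers that and keeps 410.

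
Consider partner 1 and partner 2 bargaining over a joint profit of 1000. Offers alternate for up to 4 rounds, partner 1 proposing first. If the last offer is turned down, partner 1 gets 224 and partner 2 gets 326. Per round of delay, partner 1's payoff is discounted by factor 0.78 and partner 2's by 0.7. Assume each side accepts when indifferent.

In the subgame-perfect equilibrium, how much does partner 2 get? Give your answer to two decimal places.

450.59

Round 4 (partner 2 proposes): partner 1 gets 224 if talks fail, so partner 2 offers 224 and keeps 776.
Round 3 (partner 1 proposes): partner 2 can get 776 next round, worth 0.7 × 776 = 543.2 now, so partner 1 offers 543.2, keeping 456.8.
Round 2 (partner 2 proposes): partner 1 can get 456.8 next round, worth 0.78 × 456.8 = 356.304 now, so partner 2 offers 356.304, keeping 643.696.
Round 1 (partner 1 proposes): partner 2 can get 643.696 next round, worth 0.7 × 643.696 = 450.5872 now, so partner 1 offers 450.5872, keeping 549.4128.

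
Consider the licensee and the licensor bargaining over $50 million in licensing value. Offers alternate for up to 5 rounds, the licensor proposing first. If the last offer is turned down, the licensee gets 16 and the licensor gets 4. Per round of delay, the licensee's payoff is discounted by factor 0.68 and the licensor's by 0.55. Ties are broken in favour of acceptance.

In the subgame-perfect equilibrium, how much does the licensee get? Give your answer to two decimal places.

23.26

Round 5 (the licensor proposes): the licensee gets 16 if talks fail, so the licensor offers 16 and keeps 34.
Round 4 (the licensee proposes): the licensor can get 34 next round, worth 0.55 × 34 = 18.7 now, so the licensee offers 18.7, keeping 31.3.
Round 3 (the licensor proposes): the licensee can get 31.3 next round, worth 0.68 × 31.3 = 21.284 now; the licensor offers that and keeps 28.716.
Round 2 (the licensee proposes): the licensor can get 28.716 next round, worth 0.55 × 28.716 = 15.7938 now. The licensee offers 15.7938 and keeps 50 − 15.7938 = 34.2062.
Round 1 (the licensor proposes): the licensee can get 34.2062 next round, worth 0.68 × 34.2062 = 23.260216 now, so the licensor offers 23.260216, keeping 26.739784.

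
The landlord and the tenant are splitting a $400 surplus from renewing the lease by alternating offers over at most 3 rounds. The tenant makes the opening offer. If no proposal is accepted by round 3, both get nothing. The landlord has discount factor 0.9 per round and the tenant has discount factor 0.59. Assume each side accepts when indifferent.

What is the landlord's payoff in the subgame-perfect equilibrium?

147.6

By backward induction:
Round 3 (the tenant proposes): rejection yields 0 for the landlord; the tenant offers 0 and keeps 400.
Round 2 (the landlord proposes): the tenant can get 400 next round, worth 0.59 × 400 = 236 now; the landlord offers that and keeps 164.
Round 1 (the tenant proposes): the landlord can get 164 next round, worth 0.9 × 164 = 147.6 now, so the tenant offers 147.6, keeping 252.4.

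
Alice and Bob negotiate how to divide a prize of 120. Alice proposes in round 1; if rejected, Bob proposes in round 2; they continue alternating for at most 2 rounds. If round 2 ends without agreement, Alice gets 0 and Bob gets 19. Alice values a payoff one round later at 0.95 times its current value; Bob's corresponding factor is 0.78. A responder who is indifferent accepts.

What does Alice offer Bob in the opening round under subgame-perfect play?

Round 2 (Bob proposes): rejection yields 0 for Alice; Bob offers 0 and keeps 120.
Round 1 (Alice proposes): Bob can get 120 next round, worth 0.78 × 120 = 93.6 now; Alice offers that and keeps 26.4.

93.6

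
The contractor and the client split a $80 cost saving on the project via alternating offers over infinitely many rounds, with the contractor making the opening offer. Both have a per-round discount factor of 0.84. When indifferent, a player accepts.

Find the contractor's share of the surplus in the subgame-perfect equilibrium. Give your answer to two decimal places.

43.48

In a stationary SPE each proposer offers the other exactly their discounted continuation value.
If the contractor keeps x when proposing and the client keeps y when proposing, then x = 80 − 0.84y and y = 80 − 0.84x.
Solving: x = 80(1 − 0.84) / (1 − 0.84·0.84) = 12.8 / 0.2944 ≈ 43.4783.
The client gets 80 − 43.4783 ≈ 36.5217.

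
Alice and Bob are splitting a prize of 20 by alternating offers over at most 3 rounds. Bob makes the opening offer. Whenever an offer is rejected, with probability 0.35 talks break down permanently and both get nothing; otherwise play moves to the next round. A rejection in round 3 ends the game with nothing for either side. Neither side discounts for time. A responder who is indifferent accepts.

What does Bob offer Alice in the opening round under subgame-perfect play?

Round 3 (Bob proposes): Alice will accept anything ≥ 0, so Bob offers 0 and keeps 20.
Round 2 (Alice proposes): rejecting gives Bob an expected 0.65 × 20 = 13, so Alice offers 13, keeping 7.
Round 1 (Bob proposes): rejecting gives Alice an expected 0.65 × 7 = 4.55. Bob offers 4.55 and keeps 20 − 4.55 = 15.45.

4.55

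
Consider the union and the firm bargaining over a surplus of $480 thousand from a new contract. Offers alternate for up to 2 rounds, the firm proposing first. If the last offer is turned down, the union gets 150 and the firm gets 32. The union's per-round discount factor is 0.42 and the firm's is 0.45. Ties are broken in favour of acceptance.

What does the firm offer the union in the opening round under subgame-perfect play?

188.16

Solve by backward induction from round 2.
Round 2 (the union proposes): the firm gets 32 if talks fail, so the union offers 32 and keeps 448.
Round 1 (the firm proposes): the union can get 448 next round, worth 0.42 × 448 = 188.16 now; the firm offers that and keeps 291.84.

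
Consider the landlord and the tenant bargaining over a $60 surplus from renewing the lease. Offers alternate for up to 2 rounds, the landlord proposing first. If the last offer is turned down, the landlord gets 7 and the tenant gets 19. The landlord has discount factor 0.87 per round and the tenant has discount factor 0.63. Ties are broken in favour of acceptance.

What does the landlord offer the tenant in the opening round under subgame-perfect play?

Solve by backward induction from round 2.
Round 2 (the tenant proposes): the landlord gets 7 if talks fail, so the tenant offers 7 and keeps 53.
Round 1 (the landlord proposes): the tenant can get 53 next round, worth 0.63 × 53 = 33.39 now. The landlord offers 33.39 and keeps 60 − 33.39 = 26.61.

33.39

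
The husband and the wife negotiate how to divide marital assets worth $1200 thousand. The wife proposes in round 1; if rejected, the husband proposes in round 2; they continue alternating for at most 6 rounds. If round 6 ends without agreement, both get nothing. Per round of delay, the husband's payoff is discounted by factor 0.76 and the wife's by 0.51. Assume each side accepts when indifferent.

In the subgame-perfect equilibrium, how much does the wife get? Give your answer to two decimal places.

Round 6 (the husband proposes): rejection yields 0 for the wife; the husband offers 0 and keeps 1200.
Round 5 (the wife proposes): the husband can get 1200 next round, worth 0.76 × 1200 = 912 now; the wife offers that and keeps 288.
Round 4 (the husband proposes): the wife can get 288 next round, worth 0.51 × 288 = 146.88 now, so the husband offers 146.88, keeping 1053.12.
Round 3 (the wife proposes): the husband can get 1053.12 next round, worth 0.76 × 1053.12 = 800.3712 now. The wife offers 800.3712 and keeps 1200 − 800.3712 = 399.6288.
Round 2 (the husband proposes): the wife can get 399.6288 next round, worth 0.51 × 399.6288 = 203.810688 now; the husband offers that and keeps 996.189312.
Round 1 (the wife proposes): the husband can get 996.189312 next round, worth 0.76 × 996.189312 = 757.10387712 now, so the wife offers 757.10387712, keeping 442.89612288.

442.90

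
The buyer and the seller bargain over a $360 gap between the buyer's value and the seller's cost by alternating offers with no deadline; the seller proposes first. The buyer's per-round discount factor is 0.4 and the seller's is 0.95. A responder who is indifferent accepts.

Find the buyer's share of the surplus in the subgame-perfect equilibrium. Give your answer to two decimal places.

In a stationary SPE each proposer offers the other exactly their discounted continuation value.
If the seller keeps x when proposing and the buyer keeps y when proposing, then x = 360 − 0.4y and y = 360 − 0.95x.
Solving: x = 360(1 − 0.4) / (1 − 0.95·0.4) = 216 / 0.62 ≈ 348.3871.
The buyer gets 360 − 348.3871 ≈ 11.6129.

11.61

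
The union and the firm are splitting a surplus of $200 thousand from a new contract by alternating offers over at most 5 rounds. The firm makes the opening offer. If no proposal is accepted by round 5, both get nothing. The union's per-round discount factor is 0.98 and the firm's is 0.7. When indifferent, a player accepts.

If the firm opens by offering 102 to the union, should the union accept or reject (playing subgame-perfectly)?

Round 5 (the firm proposes): rejection yields 0 for the union; the firm offers 0 and keeps 200.
Round 4 (the union proposes): the firm can get 200 next round, worth 0.7 × 200 = 140 now. The union offers 140 and keeps 200 − 140 = 60.
Round 3 (the firm proposes): the union can get 60 next round, worth 0.98 × 60 = 58.8 now, so the firm offers 58.8, keeping 141.2.
Round 2 (the union proposes): the firm can get 141.2 next round, worth 0.7 × 141.2 = 98.84 now. The union offers 98.84 and keeps 200 − 98.84 = 101.16.
So by rejecting in round 1, the union gets 101.16 next round, worth 0.98 × 101.16 = 99.1368 now.
Offer 102 ≥ 99.1368, so the union accepts.

Accept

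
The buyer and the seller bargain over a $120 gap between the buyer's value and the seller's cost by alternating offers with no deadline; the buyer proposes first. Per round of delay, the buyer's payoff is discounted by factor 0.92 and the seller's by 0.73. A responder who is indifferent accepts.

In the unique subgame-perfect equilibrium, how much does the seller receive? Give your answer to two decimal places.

21.34

When the buyer proposes, the seller accepts any offer worth at least 0.73 times what the seller would get by proposing next round; and vice versa.
This gives x = 120 − 0.73y and y = 120 − 0.92x, where x and y are each side's share when it proposes.
Hence (1 − 0.73·0.92)x = 120(1 − 0.73), i.e. 0.3284·x = 32.4.
x ≈ 98.6602; the seller's share is 120 − x ≈ 21.3398.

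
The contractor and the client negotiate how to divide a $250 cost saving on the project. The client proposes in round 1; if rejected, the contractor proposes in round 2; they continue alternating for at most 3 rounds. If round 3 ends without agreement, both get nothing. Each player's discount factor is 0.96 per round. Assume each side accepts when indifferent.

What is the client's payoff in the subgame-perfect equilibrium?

Work backward from the last round.
Round 3 (the client proposes): the contractor will accept anything ≥ 0, so the client offers 0 and keeps 250.
Round 2 (the contractor proposes): the client can get 250 next round, worth 0.96 × 250 = 240 now, so the contractor offers 240, keeping 10.
Round 1 (the client proposes): the contractor can get 10 next round, worth 0.96 × 10 = 9.6 now. The client offers 9.6 and keeps 250 − 9.6 = 240.4.

240.4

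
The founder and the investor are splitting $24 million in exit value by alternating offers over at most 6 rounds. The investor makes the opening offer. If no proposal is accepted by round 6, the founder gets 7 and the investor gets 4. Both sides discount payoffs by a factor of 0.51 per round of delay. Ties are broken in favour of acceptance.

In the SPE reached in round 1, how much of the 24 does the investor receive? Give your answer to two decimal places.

15.75

Round 6 (the founder proposes): the investor gets 4 if talks fail, so the founder offers 4 and keeps 20.
Round 5 (the investor proposes): the founder can get 20 next round, worth 0.51 × 20 = 10.2 now, so the investor offers 10.2, keeping 13.8.
Round 4 (the founder proposes): the investor can get 13.8 next round, worth 0.51 × 13.8 = 7.038 now, so the founder offers 7.038, keeping 16.962.
Round 3 (the investor proposes): the founder can get 16.962 next round, worth 0.51 × 16.962 = 8.65062 now; the investor offers that and keeps 15.34938.
Round 2 (the founder proposes): the investor can get 15.34938 next round, worth 0.51 × 15.34938 = 7.8281838 now; the founder offers that and keeps 16.1718162.
Round 1 (the investor proposes): the founder can get 16.1718162 next round, worth 0.51 × 16.1718162 = 8.247626262 now. The investor offers 8.247626262 and keeps 24 − 8.247626262 = 15.752373738.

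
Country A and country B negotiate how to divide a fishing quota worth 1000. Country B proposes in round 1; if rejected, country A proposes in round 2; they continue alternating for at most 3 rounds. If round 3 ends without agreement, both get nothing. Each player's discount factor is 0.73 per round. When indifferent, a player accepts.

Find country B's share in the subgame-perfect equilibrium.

802.9

Round 3 (country B proposes): rejection yields 0 for country A; country B offers 0 and keeps 1000.
Round 2 (country A proposes): country B can get 1000 next round, worth 0.73 × 1000 = 730 now; country A offers that and keeps 270.
Round 1 (country B proposes): country A can get 270 next round, worth 0.73 × 270 = 197.1 now; country B offers that and keeps 802.9.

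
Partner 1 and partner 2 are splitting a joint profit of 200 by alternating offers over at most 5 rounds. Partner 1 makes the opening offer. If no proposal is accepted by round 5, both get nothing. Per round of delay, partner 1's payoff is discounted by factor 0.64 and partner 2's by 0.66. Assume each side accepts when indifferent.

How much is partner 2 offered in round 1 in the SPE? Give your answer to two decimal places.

Round 5 (partner 1 proposes): rejection yields 0 for partner 2; partner 1 offers 0 and keeps 200.
Round 4 (partner 2 proposes): partner 1 can get 200 next round, worth 0.64 × 200 = 128 now; partner 2 offers that and keeps 72.
Round 3 (partner 1 proposes): partner 2 can get 72 next round, worth 0.66 × 72 = 47.52 now; partner 1 offers that and keeps 152.48.
Round 2 (partner 2 proposes): partner 1 can get 152.48 next round, worth 0.64 × 152.48 = 97.5872 now; partner 2 offers that and keeps 102.4128.
Round 1 (partner 1 proposes): partner 2 can get 102.4128 next round, worth 0.66 × 102.4128 = 67.592448 now. Partner 1 offers 67.592448 and keeps 200 − 67.592448 = 132.407552.

67.59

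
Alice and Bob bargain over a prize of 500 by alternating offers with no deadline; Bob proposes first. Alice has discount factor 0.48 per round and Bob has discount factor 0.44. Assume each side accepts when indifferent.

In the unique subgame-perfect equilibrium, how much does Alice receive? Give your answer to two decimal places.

170.39

In a stationary SPE each proposer offers the other exactly their discounted continuation value.
If Bob keeps x when proposing and Alice keeps y when proposing, then x = 500 − 0.48y and y = 500 − 0.44x.
Solving: x = 500(1 − 0.48) / (1 − 0.44·0.48) = 260 / 0.7888 ≈ 329.6146.
Alice gets 500 − 329.6146 ≈ 170.3854.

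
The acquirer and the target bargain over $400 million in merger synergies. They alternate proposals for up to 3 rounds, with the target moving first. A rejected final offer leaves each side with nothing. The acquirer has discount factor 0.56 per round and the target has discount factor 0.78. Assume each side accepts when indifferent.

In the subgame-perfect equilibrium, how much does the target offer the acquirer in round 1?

49.28

Round 3 (the target proposes): the acquirer will accept anything ≥ 0, so the target offers 0 and keeps 400.
Round 2 (the acquirer proposes): the target can get 400 next round, worth 0.78 × 400 = 312 now; the acquirer offers that and keeps 88.
Round 1 (the target proposes): the acquirer can get 88 next round, worth 0.56 × 88 = 49.28 now; the target offers that and keeps 350.72.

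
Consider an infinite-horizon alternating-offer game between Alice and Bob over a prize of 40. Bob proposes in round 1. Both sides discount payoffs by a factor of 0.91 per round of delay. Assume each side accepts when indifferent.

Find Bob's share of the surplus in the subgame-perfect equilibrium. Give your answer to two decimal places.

In a stationary SPE each proposer offers the other exactly their discounted continuation value.
If Bob keeps x when proposing and Alice keeps y when proposing, then x = 40 − 0.91y and y = 40 − 0.91x.
Solving: x = 40(1 − 0.91) / (1 − 0.91·0.91) = 3.6 / 0.1719 ≈ 20.9424.
Alice gets 40 − 20.9424 ≈ 19.0576.

20.94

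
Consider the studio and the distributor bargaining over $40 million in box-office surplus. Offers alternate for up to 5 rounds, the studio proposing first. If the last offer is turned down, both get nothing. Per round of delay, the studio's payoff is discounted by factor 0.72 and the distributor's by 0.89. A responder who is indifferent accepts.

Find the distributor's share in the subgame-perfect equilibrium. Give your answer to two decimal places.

Round 5 (the studio proposes): the distributor will accept anything ≥ 0, so the studio offers 0 and keeps 40.
Round 4 (the distributor proposes): the studio can get 40 next round, worth 0.72 × 40 = 28.8 now; the distributor offers that and keeps 11.2.
Round 3 (the studio proposes): the distributor can get 11.2 next round, worth 0.89 × 11.2 = 9.968 now. The studio offers 9.968 and keeps 40 − 9.968 = 30.032.
Round 2 (the distributor proposes): the studio can get 30.032 next round, worth 0.72 × 30.032 = 21.62304 now; the distributor offers that and keeps 18.37696.
Round 1 (the studio proposes): the distributor can get 18.37696 next round, worth 0.89 × 18.37696 = 16.3554944 now, so the studio offers 16.3554944, keeping 23.6445056.

16.36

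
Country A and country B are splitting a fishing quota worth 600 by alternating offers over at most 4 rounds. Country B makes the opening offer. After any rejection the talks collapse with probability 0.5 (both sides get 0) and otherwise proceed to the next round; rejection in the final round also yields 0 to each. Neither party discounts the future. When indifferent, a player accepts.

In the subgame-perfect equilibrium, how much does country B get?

By backward induction:
Round 4 (country A proposes): rejection yields 0 for country B; country A offers 0 and keeps 600.
Round 3 (country B proposes): rejecting gives country A an expected 0.5 × 600 = 300; country B offers that and keeps 300.
Round 2 (country A proposes): rejecting gives country B an expected 0.5 × 300 = 150; country A offers that and keeps 450.
Round 1 (country B proposes): rejecting gives country A an expected 0.5 × 450 = 225, so country B offers 225, keeping 375.

375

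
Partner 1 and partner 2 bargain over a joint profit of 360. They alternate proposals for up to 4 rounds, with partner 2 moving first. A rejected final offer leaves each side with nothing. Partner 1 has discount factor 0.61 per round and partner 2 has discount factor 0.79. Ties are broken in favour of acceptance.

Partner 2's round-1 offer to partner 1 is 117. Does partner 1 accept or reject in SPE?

Reject

Round 4 (partner 1 proposes): rejection yields 0 for partner 2; partner 1 offers 0 and keeps 360.
Round 3 (partner 2 proposes): partner 1 can get 360 next round, worth 0.61 × 360 = 219.6 now; partner 2 offers that and keeps 140.4.
Round 2 (partner 1 proposes): partner 2 can get 140.4 next round, worth 0.79 × 140.4 = 110.916 now; partner 1 offers that and keeps 249.084.
So by rejecting in round 1, partner 1 gets 249.084 next round, worth 0.61 × 249.084 = 151.94124 now.
Offer 117 < 151.94124, so partner 1 rejects.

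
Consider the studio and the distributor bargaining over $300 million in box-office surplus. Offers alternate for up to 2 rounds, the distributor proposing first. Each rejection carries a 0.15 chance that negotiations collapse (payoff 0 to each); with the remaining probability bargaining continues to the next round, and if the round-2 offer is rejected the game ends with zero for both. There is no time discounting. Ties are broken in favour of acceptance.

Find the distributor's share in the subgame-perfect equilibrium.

45

By backward induction:
Round 2 (the studio proposes): the distributor will accept anything ≥ 0, so the studio offers 0 and keeps 300.
Round 1 (the distributor proposes): rejecting gives the studio an expected 0.85 × 300 = 255, so the distributor offers 255, keeping 45.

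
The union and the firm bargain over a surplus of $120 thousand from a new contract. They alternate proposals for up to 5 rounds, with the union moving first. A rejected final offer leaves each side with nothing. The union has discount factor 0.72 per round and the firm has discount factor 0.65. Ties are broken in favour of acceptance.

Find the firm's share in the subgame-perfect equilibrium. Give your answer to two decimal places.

Round 5 (the union proposes): rejection yields 0 for the firm; the union offers 0 and keeps 120.
Round 4 (the firm proposes): the union can get 120 next round, worth 0.72 × 120 = 86.4 now, so the firm offers 86.4, keeping 33.6.
Round 3 (the union proposes): the firm can get 33.6 next round, worth 0.65 × 33.6 = 21.84 now; the union offers that and keeps 98.16.
Round 2 (the firm proposes): the union can get 98.16 next round, worth 0.72 × 98.16 = 70.6752 now, so the firm offers 70.6752, keeping 49.3248.
Round 1 (the union proposes): the firm can get 49.3248 next round, worth 0.65 × 49.3248 = 32.06112 now, so the union offers 32.06112, keeping 87.93888.

32.06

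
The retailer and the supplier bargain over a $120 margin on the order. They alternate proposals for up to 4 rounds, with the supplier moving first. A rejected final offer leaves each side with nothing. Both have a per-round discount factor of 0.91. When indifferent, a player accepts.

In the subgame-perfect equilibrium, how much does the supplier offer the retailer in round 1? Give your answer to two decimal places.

Solve by backward induction from round 4.
Round 4 (the retailer proposes): rejection yields 0 for the supplier; the retailer offers 0 and keeps 120.
Round 3 (the supplier proposes): the retailer can get 120 next round, worth 0.91 × 120 = 109.2 now, so the supplier offers 109.2, keeping 10.8.
Round 2 (the retailer proposes): the supplier can get 10.8 next round, worth 0.91 × 10.8 = 9.828 now. The retailer offers 9.828 and keeps 120 − 9.828 = 110.172.
Round 1 (the supplier proposes): the retailer can get 110.172 next round, worth 0.91 × 110.172 = 100.25652 now, so the supplier offers 100.25652, keeping 19.74348.

100.26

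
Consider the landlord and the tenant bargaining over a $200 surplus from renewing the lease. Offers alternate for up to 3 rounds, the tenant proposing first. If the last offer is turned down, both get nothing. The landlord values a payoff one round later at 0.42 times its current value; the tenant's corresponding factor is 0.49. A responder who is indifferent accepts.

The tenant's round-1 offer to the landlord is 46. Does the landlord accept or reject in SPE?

Round 3 (the tenant proposes): the landlord will accept anything ≥ 0, so the tenant offers 0 and keeps 200.
Round 2 (the landlord proposes): the tenant can get 200 next round, worth 0.49 × 200 = 98 now; the landlord offers that and keeps 102.
So by rejecting in round 1, the landlord gets 102 next round, worth 0.42 × 102 = 42.84 now.
Offer 46 ≥ 42.84, so the landlord accepts.

Accept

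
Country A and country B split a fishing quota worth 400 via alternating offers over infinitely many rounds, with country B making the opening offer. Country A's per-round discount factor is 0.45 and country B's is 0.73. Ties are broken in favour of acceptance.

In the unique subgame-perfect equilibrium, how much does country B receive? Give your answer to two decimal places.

When country B proposes, country A accepts any offer worth at least 0.45 times what country A would get by proposing next round; and vice versa.
This gives x = 400 − 0.45y and y = 400 − 0.73x, where x and y are each side's share when it proposes.
Hence (1 − 0.45·0.73)x = 400(1 − 0.45), i.e. 0.6715·x = 220.
x ≈ 327.6247; country A's share is 400 − x ≈ 72.3753.

327.62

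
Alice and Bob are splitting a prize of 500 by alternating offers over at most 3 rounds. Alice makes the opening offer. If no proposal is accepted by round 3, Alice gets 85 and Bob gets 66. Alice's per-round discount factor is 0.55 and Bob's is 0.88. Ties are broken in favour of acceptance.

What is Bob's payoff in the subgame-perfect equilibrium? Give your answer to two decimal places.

229.94

Round 3 (Alice proposes): Bob gets 66 if talks fail, so Alice offers 66 and keeps 434.
Round 2 (Bob proposes): Alice can get 434 next round, worth 0.55 × 434 = 238.7 now, so Bob offers 238.7, keeping 261.3.
Round 1 (Alice proposes): Bob can get 261.3 next round, worth 0.88 × 261.3 = 229.944 now. Alice offers 229.944 and keeps 500 − 229.944 = 270.056.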